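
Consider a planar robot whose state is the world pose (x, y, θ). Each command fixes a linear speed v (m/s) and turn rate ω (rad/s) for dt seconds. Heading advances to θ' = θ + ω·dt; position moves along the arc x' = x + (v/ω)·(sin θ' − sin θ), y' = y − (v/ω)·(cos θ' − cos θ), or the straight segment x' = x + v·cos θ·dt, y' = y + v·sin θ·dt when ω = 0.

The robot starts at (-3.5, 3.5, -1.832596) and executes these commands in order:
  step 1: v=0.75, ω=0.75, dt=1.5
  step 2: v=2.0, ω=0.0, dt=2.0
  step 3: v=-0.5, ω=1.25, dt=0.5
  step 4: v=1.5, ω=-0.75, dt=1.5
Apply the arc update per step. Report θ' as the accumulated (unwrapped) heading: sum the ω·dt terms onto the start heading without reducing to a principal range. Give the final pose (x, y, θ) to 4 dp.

(1.3331, -1.3068, -1.2076)

step 1: θ'=-0.7076 (R=1.0000) → pose (-3.1841, 2.4813, -0.7076)
step 2: θ'=-0.7076 (straight) → pose (-0.1444, -0.1188, -0.7076)
step 3: θ'=-0.0826 (R=-0.4000) → pose (-0.3714, -0.0241, -0.0826)
step 4: θ'=-1.2076 (R=-2.0000) → pose (1.3331, -1.3068, -1.2076)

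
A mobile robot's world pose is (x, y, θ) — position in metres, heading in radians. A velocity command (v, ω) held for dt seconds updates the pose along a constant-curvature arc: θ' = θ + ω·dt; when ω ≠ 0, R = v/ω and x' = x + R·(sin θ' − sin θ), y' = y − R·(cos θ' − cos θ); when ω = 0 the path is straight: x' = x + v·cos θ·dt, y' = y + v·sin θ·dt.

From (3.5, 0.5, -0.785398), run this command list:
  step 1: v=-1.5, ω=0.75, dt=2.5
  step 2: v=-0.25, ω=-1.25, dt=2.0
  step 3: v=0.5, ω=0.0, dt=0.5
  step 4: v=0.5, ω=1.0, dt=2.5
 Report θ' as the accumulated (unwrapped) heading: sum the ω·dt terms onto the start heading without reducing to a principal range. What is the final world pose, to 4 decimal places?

step 1: θ'=1.0896 (R=-2.0000) → pose (0.3129, 0.0115, 1.0896)
step 2: θ'=-1.4104 (R=0.2000) → pose (-0.0618, 0.0721, -1.4104)
step 3: θ'=-1.4104 (straight) → pose (-0.0219, -0.1747, -1.4104)
step 4: θ'=1.0896 (R=0.5000) → pose (0.9149, -0.3263, 1.0896)

(0.9149, -0.3263, 1.0896)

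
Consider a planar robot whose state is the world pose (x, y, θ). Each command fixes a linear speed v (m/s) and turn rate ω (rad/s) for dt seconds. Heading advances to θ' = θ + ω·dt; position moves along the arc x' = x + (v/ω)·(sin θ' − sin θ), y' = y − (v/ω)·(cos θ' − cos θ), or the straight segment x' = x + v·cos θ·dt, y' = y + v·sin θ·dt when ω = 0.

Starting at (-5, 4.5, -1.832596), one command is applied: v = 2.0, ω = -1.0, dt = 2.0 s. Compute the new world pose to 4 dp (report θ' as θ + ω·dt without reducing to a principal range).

(-8.2065, 3.4764, -3.8326)

θ' = -1.8326 + -1.0·2.0 = -3.8326
R = v/ω = 2.0/-1.0 = -2.0000
x' = -5 + -2.0000·(sin -3.8326 − sin -1.8326) = -8.2065
y' = 4.5 − -2.0000·(cos -3.8326 − cos -1.8326) = 3.4764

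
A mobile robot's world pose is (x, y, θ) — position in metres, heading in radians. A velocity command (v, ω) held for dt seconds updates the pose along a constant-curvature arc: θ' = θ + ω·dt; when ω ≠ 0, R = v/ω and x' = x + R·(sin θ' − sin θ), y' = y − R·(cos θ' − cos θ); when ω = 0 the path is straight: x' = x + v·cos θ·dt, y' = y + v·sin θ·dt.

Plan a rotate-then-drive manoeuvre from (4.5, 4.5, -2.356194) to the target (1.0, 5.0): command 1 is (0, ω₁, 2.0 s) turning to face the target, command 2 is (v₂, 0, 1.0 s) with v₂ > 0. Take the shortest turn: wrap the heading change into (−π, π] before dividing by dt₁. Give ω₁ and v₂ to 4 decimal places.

ω₁ = -0.4636, v₂ = 3.5355

heading to target = atan2(5−4.5, 1−4.5) = 2.9997
Δθ = wrap(2.9997 − -2.3562) = -0.9273; ω₁ = Δθ/dt₁ = -0.4636
distance = √((1−4.5)² + (5−4.5)²) = 3.5355; v₂ = distance/dt₂ = 3.5355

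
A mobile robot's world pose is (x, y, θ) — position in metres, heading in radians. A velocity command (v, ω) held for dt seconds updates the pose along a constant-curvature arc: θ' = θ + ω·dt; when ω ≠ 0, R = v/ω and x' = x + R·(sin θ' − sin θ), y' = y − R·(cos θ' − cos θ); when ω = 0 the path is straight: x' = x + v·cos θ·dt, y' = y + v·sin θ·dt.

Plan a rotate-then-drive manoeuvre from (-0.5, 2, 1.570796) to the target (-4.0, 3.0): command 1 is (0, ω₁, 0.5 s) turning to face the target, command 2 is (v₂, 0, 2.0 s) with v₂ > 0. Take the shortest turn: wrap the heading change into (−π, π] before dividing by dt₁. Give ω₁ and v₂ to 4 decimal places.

ω₁ = 2.5850, v₂ = 1.8200

heading to target = atan2(3−2, -4−-0.5) = 2.8633
Δθ = wrap(2.8633 − 1.5708) = 1.2925; ω₁ = Δθ/dt₁ = 2.5850
distance = √((-4−-0.5)² + (3−2)²) = 3.6401; v₂ = distance/dt₂ = 1.8200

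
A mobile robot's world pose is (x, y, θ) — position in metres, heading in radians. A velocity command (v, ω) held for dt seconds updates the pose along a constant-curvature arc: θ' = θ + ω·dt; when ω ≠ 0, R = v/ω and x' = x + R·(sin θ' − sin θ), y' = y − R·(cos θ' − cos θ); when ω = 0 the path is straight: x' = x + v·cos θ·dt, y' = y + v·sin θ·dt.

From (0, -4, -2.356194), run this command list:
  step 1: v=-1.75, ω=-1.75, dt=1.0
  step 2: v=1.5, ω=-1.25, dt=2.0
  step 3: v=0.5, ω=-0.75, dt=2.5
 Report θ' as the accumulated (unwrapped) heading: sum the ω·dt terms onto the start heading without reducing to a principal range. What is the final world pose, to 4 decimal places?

(3.2242, -3.3392, -8.4812)

step 1: θ'=-4.1062 (R=1.0000) → pose (1.5289, -4.1374, -4.1062)
step 2: θ'=-6.6062 (R=-1.2000) → pose (2.8960, -2.3157, -6.6062)
step 3: θ'=-8.4812 (R=-0.6667) → pose (3.2242, -3.3392, -8.4812)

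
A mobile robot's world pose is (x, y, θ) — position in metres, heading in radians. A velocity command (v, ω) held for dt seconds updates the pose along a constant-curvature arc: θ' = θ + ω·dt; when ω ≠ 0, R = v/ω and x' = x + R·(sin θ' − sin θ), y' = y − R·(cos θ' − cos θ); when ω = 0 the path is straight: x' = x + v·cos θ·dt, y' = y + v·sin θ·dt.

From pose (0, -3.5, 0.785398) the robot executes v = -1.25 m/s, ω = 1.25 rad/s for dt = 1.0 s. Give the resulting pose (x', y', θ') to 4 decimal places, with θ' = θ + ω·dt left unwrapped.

(-0.1869, -4.6552, 2.0354)

θ' = 0.7854 + 1.25·1.0 = 2.0354
R = v/ω = -1.25/1.25 = -1.0000
x' = 0 + -1.0000·(sin 2.0354 − sin 0.7854) = -0.1869
y' = -3.5 − -1.0000·(cos 2.0354 − cos 0.7854) = -4.6552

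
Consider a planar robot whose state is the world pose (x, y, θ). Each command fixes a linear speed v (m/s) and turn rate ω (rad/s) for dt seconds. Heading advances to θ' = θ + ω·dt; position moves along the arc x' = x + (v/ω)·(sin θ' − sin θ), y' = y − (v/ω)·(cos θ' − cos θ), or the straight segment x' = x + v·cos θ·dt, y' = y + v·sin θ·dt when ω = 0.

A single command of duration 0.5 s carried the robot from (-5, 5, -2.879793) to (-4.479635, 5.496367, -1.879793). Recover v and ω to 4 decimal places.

v = -1.5000, ω = 2.0000

Δθ = -1.879793 − -2.879793 = 1.000000
ω = Δθ/dt = 1.000000/0.5 = 2.0000
R = Δx/(sin θ' − sin θ) = -0.7500
v = R·ω = -0.7500·2.0000 = -1.5000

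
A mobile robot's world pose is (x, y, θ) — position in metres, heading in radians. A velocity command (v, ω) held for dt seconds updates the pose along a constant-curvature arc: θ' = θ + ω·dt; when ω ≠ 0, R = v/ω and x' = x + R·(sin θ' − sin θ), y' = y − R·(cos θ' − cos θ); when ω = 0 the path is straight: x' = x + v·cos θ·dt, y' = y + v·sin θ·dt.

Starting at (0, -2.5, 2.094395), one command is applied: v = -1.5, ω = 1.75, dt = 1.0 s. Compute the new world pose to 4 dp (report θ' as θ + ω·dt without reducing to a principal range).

θ' = 2.0944 + 1.75·1.0 = 3.8444
R = v/ω = -1.5/1.75 = -0.8571
x' = 0 + -0.8571·(sin 3.8444 − sin 2.0944) = 1.2963
y' = -2.5 − -0.8571·(cos 3.8444 − cos 2.0944) = -2.7255

(1.2963, -2.7255, 3.8444)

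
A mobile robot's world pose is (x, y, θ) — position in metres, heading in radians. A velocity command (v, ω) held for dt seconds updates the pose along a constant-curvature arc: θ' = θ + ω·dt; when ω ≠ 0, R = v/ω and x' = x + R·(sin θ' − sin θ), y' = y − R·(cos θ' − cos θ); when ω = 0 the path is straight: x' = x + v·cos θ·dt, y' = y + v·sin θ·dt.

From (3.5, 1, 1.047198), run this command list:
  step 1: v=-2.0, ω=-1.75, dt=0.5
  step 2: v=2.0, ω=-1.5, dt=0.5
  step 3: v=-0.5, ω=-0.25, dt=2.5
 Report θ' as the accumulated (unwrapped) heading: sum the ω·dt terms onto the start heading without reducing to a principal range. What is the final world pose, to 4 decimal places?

(2.8891, 1.2046, -1.2028)

step 1: θ'=0.1722 (R=1.1429) → pose (2.7061, 0.4455, 0.1722)
step 2: θ'=-0.5778 (R=-1.3333) → pose (3.6628, 0.2487, -0.5778)
step 3: θ'=-1.2028 (R=2.0000) → pose (2.8891, 1.2046, -1.2028)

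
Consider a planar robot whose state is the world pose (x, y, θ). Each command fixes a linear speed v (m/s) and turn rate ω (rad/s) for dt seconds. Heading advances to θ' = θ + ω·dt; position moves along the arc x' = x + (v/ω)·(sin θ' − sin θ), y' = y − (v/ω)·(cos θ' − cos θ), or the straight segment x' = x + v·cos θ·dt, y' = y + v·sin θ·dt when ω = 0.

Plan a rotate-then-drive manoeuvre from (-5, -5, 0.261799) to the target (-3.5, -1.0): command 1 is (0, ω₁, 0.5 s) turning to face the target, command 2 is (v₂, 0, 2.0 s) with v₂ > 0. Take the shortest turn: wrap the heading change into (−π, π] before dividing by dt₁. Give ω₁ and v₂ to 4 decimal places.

heading to target = atan2(-1−-5, -3.5−-5) = 1.2120
Δθ = wrap(1.2120 − 0.2618) = 0.9502; ω₁ = Δθ/dt₁ = 1.9005
distance = √((-3.5−-5)² + (-1−-5)²) = 4.2720; v₂ = distance/dt₂ = 2.1360

ω₁ = 1.9005, v₂ = 2.1360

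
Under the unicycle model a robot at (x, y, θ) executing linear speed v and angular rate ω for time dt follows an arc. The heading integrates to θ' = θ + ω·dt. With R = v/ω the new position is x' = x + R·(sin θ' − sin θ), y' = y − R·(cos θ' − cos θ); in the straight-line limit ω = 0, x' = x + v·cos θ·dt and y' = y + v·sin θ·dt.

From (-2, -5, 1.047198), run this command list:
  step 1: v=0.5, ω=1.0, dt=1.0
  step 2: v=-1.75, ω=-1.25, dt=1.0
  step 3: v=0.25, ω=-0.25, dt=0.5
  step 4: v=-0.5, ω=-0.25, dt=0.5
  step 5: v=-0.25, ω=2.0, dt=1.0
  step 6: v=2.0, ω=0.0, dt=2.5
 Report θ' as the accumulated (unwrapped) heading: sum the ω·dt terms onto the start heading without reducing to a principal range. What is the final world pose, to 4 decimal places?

(-6.4908, -3.6105, 2.5472)

step 1: θ'=2.0472 (R=0.5000) → pose (-1.9887, -4.5207, 2.0472)
step 2: θ'=0.7972 (R=1.4000) → pose (-2.2312, -6.1409, 0.7972)
step 3: θ'=0.6722 (R=-1.0000) → pose (-2.1385, -6.0572, 0.6722)
step 4: θ'=0.5472 (R=2.0000) → pose (-2.3434, -6.2002, 0.5472)
step 5: θ'=2.5472 (R=-0.1250) → pose (-2.3483, -6.4106, 2.5472)
step 6: θ'=2.5472 (straight) → pose (-6.4908, -3.6105, 2.5472)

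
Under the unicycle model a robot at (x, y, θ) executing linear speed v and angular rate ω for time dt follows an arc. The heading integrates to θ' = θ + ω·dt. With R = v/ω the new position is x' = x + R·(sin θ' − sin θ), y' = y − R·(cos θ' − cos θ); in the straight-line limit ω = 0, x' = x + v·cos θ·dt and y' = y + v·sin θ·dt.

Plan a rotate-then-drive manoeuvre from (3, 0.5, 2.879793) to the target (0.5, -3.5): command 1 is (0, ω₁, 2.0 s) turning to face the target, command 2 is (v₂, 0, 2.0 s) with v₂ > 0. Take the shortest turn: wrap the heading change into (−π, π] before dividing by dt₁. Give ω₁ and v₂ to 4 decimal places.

ω₁ = 0.6370, v₂ = 2.3585

heading to target = atan2(-3.5−0.5, 0.5−3) = -2.1294
Δθ = wrap(-2.1294 − 2.8798) = 1.2740; ω₁ = Δθ/dt₁ = 0.6370
distance = √((0.5−3)² + (-3.5−0.5)²) = 4.7170; v₂ = distance/dt₂ = 2.3585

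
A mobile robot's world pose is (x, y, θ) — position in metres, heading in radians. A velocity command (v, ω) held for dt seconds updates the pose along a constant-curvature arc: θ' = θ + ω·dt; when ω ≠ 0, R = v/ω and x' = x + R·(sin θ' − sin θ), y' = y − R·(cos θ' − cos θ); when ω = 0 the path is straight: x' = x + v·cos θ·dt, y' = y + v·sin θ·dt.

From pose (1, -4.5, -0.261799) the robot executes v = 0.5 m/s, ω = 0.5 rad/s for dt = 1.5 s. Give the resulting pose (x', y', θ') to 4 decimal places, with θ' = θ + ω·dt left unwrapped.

(1.7279, -4.4173, 0.4882)

θ' = -0.2618 + 0.5·1.5 = 0.4882
R = v/ω = 0.5/0.5 = 1.0000
x' = 1 + 1.0000·(sin 0.4882 − sin -0.2618) = 1.7279
y' = -4.5 − 1.0000·(cos 0.4882 − cos -0.2618) = -4.4173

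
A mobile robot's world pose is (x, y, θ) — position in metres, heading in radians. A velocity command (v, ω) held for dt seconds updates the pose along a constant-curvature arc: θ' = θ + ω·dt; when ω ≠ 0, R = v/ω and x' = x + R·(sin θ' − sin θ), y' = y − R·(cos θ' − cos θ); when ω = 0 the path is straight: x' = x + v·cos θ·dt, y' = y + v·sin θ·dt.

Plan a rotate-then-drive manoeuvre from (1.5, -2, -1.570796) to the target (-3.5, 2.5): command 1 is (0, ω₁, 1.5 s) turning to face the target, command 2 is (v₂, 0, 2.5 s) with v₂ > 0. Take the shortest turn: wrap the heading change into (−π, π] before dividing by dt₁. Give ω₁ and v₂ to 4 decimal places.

ω₁ = -1.5357, v₂ = 2.6907

heading to target = atan2(2.5−-2, -3.5−1.5) = 2.4088
Δθ = wrap(2.4088 − -1.5708) = -2.3036; ω₁ = Δθ/dt₁ = -1.5357
distance = √((-3.5−1.5)² + (2.5−-2)²) = 6.7268; v₂ = distance/dt₂ = 2.6907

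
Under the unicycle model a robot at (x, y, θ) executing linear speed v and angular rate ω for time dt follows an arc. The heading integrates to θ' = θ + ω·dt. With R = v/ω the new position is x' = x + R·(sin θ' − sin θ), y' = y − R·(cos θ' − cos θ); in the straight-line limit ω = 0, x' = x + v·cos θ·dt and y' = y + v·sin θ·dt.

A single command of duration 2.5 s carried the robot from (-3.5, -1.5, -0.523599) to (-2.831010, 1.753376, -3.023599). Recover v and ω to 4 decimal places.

v = -1.7500, ω = -1.0000

Δθ = -3.023599 − -0.523599 = -2.500000
ω = Δθ/dt = -2.500000/2.5 = -1.0000
R = −Δy/(cos θ' − cos θ) = 1.7500
v = R·ω = 1.7500·-1.0000 = -1.7500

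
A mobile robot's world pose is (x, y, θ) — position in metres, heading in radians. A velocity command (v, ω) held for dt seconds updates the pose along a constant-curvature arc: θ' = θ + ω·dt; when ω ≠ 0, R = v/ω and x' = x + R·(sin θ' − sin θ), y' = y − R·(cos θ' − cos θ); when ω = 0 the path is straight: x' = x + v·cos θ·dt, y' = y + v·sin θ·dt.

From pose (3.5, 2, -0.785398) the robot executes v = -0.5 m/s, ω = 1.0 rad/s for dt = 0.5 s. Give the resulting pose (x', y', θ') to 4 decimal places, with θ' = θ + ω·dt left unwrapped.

(3.2872, 2.1262, -0.2854)

θ' = -0.7854 + 1.0·0.5 = -0.2854
R = v/ω = -0.5/1.0 = -0.5000
x' = 3.5 + -0.5000·(sin -0.2854 − sin -0.7854) = 3.2872
y' = 2 − -0.5000·(cos -0.2854 − cos -0.7854) = 2.1262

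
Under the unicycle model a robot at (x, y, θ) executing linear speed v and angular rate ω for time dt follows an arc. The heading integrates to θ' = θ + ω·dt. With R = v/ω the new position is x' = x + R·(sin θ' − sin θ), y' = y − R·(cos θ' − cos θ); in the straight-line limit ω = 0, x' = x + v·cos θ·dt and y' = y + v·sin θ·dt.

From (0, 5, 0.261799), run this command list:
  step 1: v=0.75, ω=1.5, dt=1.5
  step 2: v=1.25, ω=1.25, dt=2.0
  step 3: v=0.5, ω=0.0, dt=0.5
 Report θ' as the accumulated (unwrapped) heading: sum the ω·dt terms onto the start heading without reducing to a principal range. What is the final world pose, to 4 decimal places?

step 1: θ'=2.5118 (R=0.5000) → pose (0.1651, 5.8870, 2.5118)
step 2: θ'=5.0118 (R=1.0000) → pose (-1.3794, 4.7839, 5.0118)
step 3: θ'=5.0118 (straight) → pose (-1.3057, 4.5451, 5.0118)

(-1.3057, 4.5451, 5.0118)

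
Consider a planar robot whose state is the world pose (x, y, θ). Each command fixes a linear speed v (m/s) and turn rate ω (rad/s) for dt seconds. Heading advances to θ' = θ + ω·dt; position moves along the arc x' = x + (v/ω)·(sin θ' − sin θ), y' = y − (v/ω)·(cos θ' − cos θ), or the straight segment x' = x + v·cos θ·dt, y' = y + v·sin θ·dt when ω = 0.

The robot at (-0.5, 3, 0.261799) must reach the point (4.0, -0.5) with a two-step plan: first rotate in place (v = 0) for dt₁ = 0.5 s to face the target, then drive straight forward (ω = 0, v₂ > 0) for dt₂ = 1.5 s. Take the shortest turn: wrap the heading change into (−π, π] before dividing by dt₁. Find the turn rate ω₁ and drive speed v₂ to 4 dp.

heading to target = atan2(-0.5−3, 4−-0.5) = -0.6610
Δθ = wrap(-0.6610 − 0.2618) = -0.9228; ω₁ = Δθ/dt₁ = -1.8457
distance = √((4−-0.5)² + (-0.5−3)²) = 5.7009; v₂ = distance/dt₂ = 3.8006

ω₁ = -1.8457, v₂ = 3.8006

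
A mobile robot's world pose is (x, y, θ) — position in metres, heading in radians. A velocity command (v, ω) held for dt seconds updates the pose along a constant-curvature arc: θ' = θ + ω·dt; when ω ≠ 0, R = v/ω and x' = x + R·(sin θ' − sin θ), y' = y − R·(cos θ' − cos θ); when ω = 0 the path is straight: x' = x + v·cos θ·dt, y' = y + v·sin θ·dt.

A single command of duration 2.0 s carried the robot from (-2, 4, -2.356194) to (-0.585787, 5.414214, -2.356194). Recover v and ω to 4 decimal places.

Δθ = -2.356194 − -2.356194 = 0.000000
ω = Δθ/dt = 0.000000/2.0 = 0.0000
ω = 0 → v = (Δx·cos θ + Δy·sin θ)/dt = -1.0000

v = -1.0000, ω = 0.0000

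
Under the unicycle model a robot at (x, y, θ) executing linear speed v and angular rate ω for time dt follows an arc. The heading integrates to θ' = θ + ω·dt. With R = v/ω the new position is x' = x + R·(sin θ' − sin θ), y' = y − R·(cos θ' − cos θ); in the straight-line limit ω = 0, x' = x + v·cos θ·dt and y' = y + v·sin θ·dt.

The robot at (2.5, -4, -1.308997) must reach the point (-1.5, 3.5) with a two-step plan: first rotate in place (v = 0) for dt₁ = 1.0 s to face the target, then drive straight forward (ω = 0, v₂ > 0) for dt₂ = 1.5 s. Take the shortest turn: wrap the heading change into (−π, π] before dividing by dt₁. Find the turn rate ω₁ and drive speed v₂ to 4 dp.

heading to target = atan2(3.5−-4, -1.5−2.5) = 2.0608
Δθ = wrap(2.0608 − -1.3090) = -2.9134; ω₁ = Δθ/dt₁ = -2.9134
distance = √((-1.5−2.5)² + (3.5−-4)²) = 8.5000; v₂ = distance/dt₂ = 5.6667

ω₁ = -2.9134, v₂ = 5.6667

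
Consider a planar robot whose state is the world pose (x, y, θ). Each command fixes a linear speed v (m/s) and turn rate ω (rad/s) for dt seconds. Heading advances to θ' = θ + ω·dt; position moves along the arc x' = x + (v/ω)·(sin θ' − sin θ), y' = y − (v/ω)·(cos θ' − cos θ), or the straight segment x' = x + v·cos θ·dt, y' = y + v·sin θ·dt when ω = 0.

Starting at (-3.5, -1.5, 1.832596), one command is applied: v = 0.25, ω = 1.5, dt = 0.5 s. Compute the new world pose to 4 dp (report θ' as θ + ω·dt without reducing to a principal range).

(-3.5726, -1.4018, 2.5826)

θ' = 1.8326 + 1.5·0.5 = 2.5826
R = v/ω = 0.25/1.5 = 0.1667
x' = -3.5 + 0.1667·(sin 2.5826 − sin 1.8326) = -3.5726
y' = -1.5 − 0.1667·(cos 2.5826 − cos 1.8326) = -1.4018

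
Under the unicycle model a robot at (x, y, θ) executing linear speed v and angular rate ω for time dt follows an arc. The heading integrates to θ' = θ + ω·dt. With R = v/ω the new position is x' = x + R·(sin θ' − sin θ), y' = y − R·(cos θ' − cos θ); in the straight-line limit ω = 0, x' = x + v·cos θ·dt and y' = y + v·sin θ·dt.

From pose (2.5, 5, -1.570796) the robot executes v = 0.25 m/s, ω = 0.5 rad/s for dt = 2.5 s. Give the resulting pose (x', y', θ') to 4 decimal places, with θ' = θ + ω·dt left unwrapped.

(2.8423, 4.5255, -0.3208)

θ' = -1.5708 + 0.5·2.5 = -0.3208
R = v/ω = 0.25/0.5 = 0.5000
x' = 2.5 + 0.5000·(sin -0.3208 − sin -1.5708) = 2.8423
y' = 5 − 0.5000·(cos -0.3208 − cos -1.5708) = 4.5255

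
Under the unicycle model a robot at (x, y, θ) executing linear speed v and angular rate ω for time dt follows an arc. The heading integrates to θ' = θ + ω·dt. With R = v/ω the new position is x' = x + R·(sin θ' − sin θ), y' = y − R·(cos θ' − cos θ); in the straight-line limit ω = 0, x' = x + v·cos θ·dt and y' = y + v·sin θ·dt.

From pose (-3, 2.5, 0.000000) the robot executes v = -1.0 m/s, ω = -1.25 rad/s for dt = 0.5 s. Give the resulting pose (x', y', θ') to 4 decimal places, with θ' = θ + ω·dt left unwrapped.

θ' = 0.0000 + -1.25·0.5 = -0.6250
R = v/ω = -1.0/-1.25 = 0.8000
x' = -3 + 0.8000·(sin -0.6250 − sin 0.0000) = -3.4681
y' = 2.5 − 0.8000·(cos -0.6250 − cos 0.0000) = 2.6512

(-3.4681, 2.6512, -0.6250)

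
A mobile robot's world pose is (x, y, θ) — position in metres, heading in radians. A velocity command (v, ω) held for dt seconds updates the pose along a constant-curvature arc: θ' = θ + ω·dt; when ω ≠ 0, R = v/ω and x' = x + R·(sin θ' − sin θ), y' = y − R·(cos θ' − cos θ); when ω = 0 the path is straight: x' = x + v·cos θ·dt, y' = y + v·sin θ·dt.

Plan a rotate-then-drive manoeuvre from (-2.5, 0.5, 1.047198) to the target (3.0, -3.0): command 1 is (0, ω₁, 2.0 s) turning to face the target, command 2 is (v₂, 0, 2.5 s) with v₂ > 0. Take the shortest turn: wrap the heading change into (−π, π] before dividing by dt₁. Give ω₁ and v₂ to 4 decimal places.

heading to target = atan2(-3−0.5, 3−-2.5) = -0.5667
Δθ = wrap(-0.5667 − 1.0472) = -1.6139; ω₁ = Δθ/dt₁ = -0.8070
distance = √((3−-2.5)² + (-3−0.5)²) = 6.5192; v₂ = distance/dt₂ = 2.6077

ω₁ = -0.8070, v₂ = 2.6077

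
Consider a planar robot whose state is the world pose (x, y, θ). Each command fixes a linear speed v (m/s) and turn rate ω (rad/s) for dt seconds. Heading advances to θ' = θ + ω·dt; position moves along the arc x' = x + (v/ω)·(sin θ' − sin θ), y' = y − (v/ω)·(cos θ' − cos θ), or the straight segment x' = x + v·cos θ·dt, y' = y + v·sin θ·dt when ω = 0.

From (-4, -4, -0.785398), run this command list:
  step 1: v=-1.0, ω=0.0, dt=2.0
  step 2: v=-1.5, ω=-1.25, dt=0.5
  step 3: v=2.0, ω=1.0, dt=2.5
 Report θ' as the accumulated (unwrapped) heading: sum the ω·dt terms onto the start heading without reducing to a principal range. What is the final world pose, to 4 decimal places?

(-2.0031, -2.5352, 1.0896)

step 1: θ'=-0.7854 (straight) → pose (-5.4142, -2.5858, -0.7854)
step 2: θ'=-1.4104 (R=1.2000) → pose (-5.7503, -1.9289, -1.4104)
step 3: θ'=1.0896 (R=2.0000) → pose (-2.0031, -2.5352, 1.0896)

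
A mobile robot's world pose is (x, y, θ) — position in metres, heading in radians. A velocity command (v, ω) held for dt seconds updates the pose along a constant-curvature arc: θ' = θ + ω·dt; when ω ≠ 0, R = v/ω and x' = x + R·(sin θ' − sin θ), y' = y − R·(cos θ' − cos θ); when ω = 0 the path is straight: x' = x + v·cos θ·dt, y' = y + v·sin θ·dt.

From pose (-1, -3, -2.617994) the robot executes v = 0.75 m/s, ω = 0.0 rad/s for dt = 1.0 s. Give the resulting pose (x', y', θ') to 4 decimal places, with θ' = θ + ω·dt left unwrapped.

(-1.6495, -3.3750, -2.6180)

θ' = -2.6180 + 0.0·1.0 = -2.6180
ω = 0 → straight: x' = -1 + 0.75·cos(-2.6180)·1.0 = -1.6495
y' = -3 + 0.75·sin(-2.6180)·1.0 = -3.3750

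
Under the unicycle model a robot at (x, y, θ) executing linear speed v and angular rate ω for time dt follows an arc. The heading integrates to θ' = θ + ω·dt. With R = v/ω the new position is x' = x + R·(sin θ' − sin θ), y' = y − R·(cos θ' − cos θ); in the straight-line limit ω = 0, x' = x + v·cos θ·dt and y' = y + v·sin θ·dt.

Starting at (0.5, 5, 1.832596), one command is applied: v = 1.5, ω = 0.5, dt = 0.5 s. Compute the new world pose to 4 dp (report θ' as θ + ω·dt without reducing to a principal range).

θ' = 1.8326 + 0.5·0.5 = 2.0826
R = v/ω = 1.5/0.5 = 3.0000
x' = 0.5 + 3.0000·(sin 2.0826 − sin 1.8326) = 0.2178
y' = 5 − 3.0000·(cos 2.0826 − cos 1.8326) = 5.6928

(0.2178, 5.6928, 2.0826)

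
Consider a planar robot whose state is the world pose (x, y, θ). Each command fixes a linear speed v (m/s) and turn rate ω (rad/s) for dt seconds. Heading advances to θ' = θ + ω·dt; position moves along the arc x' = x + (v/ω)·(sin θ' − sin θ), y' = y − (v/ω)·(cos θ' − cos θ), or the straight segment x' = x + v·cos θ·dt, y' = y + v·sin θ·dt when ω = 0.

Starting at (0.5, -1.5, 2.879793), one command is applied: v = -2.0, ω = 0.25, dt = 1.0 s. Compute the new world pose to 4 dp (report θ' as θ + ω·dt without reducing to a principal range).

θ' = 2.8798 + 0.25·1.0 = 3.1298
R = v/ω = -2.0/0.25 = -8.0000
x' = 0.5 + -8.0000·(sin 3.1298 − sin 2.8798) = 2.4762
y' = -1.5 − -8.0000·(cos 3.1298 − cos 2.8798) = -1.7720

(2.4762, -1.7720, 3.1298)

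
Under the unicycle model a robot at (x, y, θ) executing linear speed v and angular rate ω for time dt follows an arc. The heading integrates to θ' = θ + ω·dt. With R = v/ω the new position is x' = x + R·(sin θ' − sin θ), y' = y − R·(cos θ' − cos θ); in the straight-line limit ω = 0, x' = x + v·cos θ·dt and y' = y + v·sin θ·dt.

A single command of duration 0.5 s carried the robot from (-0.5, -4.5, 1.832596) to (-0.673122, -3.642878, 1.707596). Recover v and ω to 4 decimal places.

Δθ = 1.707596 − 1.832596 = -0.125000
ω = Δθ/dt = -0.125000/0.5 = -0.2500
R = −Δy/(cos θ' − cos θ) = -7.0000
v = R·ω = -7.0000·-0.2500 = 1.7500

v = 1.7500, ω = -0.2500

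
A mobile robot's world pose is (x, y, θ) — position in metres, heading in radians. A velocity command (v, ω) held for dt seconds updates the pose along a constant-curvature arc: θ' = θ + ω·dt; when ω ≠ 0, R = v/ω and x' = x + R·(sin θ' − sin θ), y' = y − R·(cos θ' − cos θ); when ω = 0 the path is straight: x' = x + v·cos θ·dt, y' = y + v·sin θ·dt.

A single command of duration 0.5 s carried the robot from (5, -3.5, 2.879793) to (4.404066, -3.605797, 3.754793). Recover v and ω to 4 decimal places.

Δθ = 3.754793 − 2.879793 = 0.875000
ω = Δθ/dt = 0.875000/0.5 = 1.7500
R = Δx/(sin θ' − sin θ) = 0.7143
v = R·ω = 0.7143·1.7500 = 1.2500

v = 1.2500, ω = 1.7500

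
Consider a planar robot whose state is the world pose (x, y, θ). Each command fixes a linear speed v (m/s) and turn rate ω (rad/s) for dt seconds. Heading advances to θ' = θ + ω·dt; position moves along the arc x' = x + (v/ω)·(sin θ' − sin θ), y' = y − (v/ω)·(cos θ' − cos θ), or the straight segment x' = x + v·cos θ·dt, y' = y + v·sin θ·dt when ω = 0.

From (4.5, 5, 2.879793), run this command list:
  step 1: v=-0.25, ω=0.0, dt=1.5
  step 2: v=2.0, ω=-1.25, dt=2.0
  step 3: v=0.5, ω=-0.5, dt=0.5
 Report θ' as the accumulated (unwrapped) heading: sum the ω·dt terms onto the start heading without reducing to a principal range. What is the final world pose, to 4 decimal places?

step 1: θ'=2.8798 (straight) → pose (4.8622, 4.9029, 2.8798)
step 2: θ'=0.3798 (R=-1.6000) → pose (4.6832, 7.9344, 0.3798)
step 3: θ'=0.1298 (R=-1.0000) → pose (4.9245, 7.9973, 0.1298)

(4.9245, 7.9973, 0.1298)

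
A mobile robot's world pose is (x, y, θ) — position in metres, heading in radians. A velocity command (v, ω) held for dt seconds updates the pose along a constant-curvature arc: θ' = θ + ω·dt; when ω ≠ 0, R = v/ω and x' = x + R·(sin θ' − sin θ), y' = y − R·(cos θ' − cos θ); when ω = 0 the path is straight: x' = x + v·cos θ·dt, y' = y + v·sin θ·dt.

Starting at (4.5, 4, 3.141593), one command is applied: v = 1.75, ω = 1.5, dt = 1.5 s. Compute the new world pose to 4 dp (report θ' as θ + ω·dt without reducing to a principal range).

(3.5922, 2.1005, 5.3916)

θ' = 3.1416 + 1.5·1.5 = 5.3916
R = v/ω = 1.75/1.5 = 1.1667
x' = 4.5 + 1.1667·(sin 5.3916 − sin 3.1416) = 3.5922
y' = 4 − 1.1667·(cos 5.3916 − cos 3.1416) = 2.1005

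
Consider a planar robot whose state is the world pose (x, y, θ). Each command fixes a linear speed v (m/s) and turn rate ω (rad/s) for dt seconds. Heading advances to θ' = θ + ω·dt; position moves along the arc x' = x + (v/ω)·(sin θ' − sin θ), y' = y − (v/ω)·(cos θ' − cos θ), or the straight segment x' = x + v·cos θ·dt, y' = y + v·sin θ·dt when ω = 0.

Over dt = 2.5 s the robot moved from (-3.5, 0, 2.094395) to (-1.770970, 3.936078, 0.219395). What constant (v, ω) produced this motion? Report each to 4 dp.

v = 2.0000, ω = -0.7500

Δθ = 0.219395 − 2.094395 = -1.875000
ω = Δθ/dt = -1.875000/2.5 = -0.7500
R = −Δy/(cos θ' − cos θ) = -2.6667
v = R·ω = -2.6667·-0.7500 = 2.0000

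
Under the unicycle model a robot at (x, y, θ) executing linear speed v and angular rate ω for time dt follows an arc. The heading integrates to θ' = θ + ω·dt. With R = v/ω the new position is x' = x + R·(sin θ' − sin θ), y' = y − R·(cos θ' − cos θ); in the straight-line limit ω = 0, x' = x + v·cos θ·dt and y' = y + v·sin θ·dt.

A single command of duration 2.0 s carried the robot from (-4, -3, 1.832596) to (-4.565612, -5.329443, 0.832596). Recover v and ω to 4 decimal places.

Δθ = 0.832596 − 1.832596 = -1.000000
ω = Δθ/dt = -1.000000/2.0 = -0.5000
R = −Δy/(cos θ' − cos θ) = 2.5000
v = R·ω = 2.5000·-0.5000 = -1.2500

v = -1.2500, ω = -0.5000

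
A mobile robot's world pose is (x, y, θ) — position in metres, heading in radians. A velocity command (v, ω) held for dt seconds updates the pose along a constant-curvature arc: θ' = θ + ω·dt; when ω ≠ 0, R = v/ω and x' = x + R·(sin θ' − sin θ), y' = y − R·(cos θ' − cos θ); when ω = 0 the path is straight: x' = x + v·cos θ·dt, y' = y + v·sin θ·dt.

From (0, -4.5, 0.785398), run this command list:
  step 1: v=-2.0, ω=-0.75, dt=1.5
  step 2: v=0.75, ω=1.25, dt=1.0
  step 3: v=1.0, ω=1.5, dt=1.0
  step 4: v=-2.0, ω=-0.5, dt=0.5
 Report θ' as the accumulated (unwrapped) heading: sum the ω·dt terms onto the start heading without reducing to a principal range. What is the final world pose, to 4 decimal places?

step 1: θ'=-0.3396 (R=2.6667) → pose (-2.7739, -5.1287, -0.3396)
step 2: θ'=0.9104 (R=0.6000) → pose (-2.1002, -4.9311, 0.9104)
step 3: θ'=2.4104 (R=0.6667) → pose (-2.1815, -4.0259, 2.4104)
step 4: θ'=2.1604 (R=4.0000) → pose (-1.5279, -4.7793, 2.1604)

(-1.5279, -4.7793, 2.1604)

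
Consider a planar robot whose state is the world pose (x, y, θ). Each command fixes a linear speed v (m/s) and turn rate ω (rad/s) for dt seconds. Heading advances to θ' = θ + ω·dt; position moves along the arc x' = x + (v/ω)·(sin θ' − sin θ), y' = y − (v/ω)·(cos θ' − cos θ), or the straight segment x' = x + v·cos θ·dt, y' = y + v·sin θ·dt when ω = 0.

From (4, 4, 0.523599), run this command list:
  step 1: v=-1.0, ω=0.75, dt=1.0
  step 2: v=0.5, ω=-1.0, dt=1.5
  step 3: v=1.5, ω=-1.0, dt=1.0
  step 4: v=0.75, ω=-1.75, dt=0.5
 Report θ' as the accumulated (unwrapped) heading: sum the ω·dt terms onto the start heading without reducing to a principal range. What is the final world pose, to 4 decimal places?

(5.0236, 2.2597, -2.1014)

step 1: θ'=1.2736 (R=-1.3333) → pose (3.3918, 3.2358, 1.2736)
step 2: θ'=-0.2264 (R=-0.5000) → pose (3.9821, 3.5766, -0.2264)
step 3: θ'=-1.2264 (R=-1.5000) → pose (5.0573, 2.6213, -1.2264)
step 4: θ'=-2.1014 (R=-0.4286) → pose (5.0236, 2.2597, -2.1014)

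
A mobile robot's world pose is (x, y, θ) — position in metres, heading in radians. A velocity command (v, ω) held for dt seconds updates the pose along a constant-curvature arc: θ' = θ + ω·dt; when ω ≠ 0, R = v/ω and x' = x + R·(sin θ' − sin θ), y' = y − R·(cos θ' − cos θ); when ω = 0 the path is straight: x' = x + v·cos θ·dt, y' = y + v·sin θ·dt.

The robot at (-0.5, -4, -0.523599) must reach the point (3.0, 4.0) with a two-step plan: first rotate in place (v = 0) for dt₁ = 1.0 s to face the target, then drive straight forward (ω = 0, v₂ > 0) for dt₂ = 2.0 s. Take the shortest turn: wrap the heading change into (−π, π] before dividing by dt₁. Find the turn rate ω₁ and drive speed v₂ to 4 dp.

heading to target = atan2(4−-4, 3−-0.5) = 1.1584
Δθ = wrap(1.1584 − -0.5236) = 1.6820; ω₁ = Δθ/dt₁ = 1.6820
distance = √((3−-0.5)² + (4−-4)²) = 8.7321; v₂ = distance/dt₂ = 4.3661

ω₁ = 1.6820, v₂ = 4.3661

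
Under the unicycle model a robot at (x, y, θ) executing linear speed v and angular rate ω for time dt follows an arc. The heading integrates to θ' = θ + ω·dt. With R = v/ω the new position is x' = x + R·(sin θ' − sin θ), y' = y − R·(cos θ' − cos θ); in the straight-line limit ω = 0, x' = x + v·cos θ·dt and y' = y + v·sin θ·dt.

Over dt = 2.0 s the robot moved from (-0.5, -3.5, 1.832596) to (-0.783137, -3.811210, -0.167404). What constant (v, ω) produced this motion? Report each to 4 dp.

Δθ = -0.167404 − 1.832596 = -2.000000
ω = Δθ/dt = -2.000000/2.0 = -1.0000
R = −Δy/(cos θ' − cos θ) = 0.2500
v = R·ω = 0.2500·-1.0000 = -0.2500

v = -0.2500, ω = -1.0000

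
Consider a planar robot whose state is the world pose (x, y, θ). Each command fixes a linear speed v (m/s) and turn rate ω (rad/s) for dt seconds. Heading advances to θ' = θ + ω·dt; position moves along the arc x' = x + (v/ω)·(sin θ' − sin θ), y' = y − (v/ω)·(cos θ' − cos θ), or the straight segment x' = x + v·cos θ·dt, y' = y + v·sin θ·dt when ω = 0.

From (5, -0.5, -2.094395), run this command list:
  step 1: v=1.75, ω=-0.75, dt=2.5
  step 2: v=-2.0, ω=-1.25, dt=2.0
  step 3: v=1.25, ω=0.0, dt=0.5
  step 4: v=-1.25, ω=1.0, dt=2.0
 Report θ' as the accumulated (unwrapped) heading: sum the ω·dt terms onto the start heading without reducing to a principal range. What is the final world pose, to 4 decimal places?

(-1.0441, -5.2114, -4.4694)

step 1: θ'=-3.9694 (R=-2.3333) → pose (1.2609, -0.9118, -3.9694)
step 2: θ'=-6.4694 (R=1.6000) → pose (-0.2136, -3.5666, -6.4694)
step 3: θ'=-6.4694 (straight) → pose (0.4006, -3.6823, -6.4694)
step 4: θ'=-4.4694 (R=-1.2500) → pose (-1.0441, -5.2114, -4.4694)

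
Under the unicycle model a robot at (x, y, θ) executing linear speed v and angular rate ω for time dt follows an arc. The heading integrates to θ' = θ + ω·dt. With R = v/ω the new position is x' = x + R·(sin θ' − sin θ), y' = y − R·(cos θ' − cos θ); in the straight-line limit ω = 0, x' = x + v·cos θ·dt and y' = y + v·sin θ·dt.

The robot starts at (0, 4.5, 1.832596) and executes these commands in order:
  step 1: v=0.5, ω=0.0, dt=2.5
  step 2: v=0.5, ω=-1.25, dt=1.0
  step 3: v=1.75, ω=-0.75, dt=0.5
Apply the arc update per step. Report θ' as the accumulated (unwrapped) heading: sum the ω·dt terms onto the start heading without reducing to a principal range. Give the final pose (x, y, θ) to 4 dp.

(0.6456, 6.4798, 0.2076)

step 1: θ'=1.8326 (straight) → pose (-0.3235, 5.7074, 1.8326)
step 2: θ'=0.5826 (R=-0.4000) → pose (-0.1572, 6.1449, 0.5826)
step 3: θ'=0.2076 (R=-2.3333) → pose (0.6456, 6.4798, 0.2076)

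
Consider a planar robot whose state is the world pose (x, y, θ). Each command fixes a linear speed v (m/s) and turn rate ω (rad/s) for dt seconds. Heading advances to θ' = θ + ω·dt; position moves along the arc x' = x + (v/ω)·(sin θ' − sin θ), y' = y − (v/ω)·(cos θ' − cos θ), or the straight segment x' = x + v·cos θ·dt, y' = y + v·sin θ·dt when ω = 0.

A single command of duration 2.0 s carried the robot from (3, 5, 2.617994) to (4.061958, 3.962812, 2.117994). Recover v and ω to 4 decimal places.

v = -0.7500, ω = -0.2500

Δθ = 2.117994 − 2.617994 = -0.500000
ω = Δθ/dt = -0.500000/2.0 = -0.2500
R = Δx/(sin θ' − sin θ) = 3.0000
v = R·ω = 3.0000·-0.2500 = -0.7500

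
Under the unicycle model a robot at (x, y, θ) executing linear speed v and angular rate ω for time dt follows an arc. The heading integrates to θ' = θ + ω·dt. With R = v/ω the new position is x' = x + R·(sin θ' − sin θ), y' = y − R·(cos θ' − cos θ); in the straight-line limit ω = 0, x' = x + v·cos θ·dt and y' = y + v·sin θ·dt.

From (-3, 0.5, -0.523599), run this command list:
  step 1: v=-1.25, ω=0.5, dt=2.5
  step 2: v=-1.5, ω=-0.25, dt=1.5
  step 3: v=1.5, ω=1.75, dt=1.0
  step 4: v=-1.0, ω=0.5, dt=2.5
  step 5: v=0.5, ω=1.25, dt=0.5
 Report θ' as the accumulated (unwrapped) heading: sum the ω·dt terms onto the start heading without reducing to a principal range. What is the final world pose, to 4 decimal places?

(-5.4576, -0.7723, 3.9764)

step 1: θ'=0.7264 (R=-2.5000) → pose (-5.9105, 0.2039, 0.7264)
step 2: θ'=0.3514 (R=6.0000) → pose (-7.8303, -0.9441, 0.3514)
step 3: θ'=2.1014 (R=0.8571) → pose (-7.3860, 0.2945, 2.1014)
step 4: θ'=3.3514 (R=-2.0000) → pose (-5.2445, -0.6496, 3.3514)
step 5: θ'=3.9764 (R=0.4000) → pose (-5.4576, -0.7723, 3.9764)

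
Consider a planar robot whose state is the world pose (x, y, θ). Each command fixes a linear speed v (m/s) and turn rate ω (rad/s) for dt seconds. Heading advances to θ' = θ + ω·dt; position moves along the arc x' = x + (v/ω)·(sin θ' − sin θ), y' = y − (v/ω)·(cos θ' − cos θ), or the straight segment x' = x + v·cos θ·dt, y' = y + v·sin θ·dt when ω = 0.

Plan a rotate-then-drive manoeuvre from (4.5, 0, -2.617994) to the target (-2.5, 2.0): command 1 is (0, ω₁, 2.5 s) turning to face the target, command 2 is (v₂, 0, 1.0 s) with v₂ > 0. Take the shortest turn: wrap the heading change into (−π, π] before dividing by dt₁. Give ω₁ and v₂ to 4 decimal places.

ω₁ = -0.3208, v₂ = 7.2801

heading to target = atan2(2−0, -2.5−4.5) = 2.8633
Δθ = wrap(2.8633 − -2.6180) = -0.8019; ω₁ = Δθ/dt₁ = -0.3208
distance = √((-2.5−4.5)² + (2−0)²) = 7.2801; v₂ = distance/dt₂ = 7.2801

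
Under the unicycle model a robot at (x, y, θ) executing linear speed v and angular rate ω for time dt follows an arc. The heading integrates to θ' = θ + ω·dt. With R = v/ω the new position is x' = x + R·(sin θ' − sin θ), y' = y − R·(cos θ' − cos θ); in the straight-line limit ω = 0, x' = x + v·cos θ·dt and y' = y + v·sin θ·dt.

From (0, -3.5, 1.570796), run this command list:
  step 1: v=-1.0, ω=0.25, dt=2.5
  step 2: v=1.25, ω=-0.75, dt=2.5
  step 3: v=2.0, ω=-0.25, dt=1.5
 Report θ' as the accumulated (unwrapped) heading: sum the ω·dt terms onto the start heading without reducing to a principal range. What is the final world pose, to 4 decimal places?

(4.5382, -2.8872, -0.0542)

step 1: θ'=2.1958 (R=-4.0000) → pose (0.7561, -5.8404, 2.1958)
step 2: θ'=0.3208 (R=-1.6667) → pose (1.5822, -3.2836, 0.3208)
step 3: θ'=-0.0542 (R=-8.0000) → pose (4.5382, -2.8872, -0.0542)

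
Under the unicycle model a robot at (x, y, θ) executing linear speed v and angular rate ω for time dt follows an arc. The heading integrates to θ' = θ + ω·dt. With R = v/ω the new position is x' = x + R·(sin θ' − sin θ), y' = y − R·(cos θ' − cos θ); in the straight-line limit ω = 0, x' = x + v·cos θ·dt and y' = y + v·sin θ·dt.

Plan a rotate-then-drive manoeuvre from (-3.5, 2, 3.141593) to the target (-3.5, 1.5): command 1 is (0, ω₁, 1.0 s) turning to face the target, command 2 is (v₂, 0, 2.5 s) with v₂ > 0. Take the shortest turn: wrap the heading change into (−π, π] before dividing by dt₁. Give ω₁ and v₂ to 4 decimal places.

heading to target = atan2(1.5−2, -3.5−-3.5) = -1.5708
Δθ = wrap(-1.5708 − 3.1416) = 1.5708; ω₁ = Δθ/dt₁ = 1.5708
distance = √((-3.5−-3.5)² + (1.5−2)²) = 0.5000; v₂ = distance/dt₂ = 0.2000

ω₁ = 1.5708, v₂ = 0.2000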